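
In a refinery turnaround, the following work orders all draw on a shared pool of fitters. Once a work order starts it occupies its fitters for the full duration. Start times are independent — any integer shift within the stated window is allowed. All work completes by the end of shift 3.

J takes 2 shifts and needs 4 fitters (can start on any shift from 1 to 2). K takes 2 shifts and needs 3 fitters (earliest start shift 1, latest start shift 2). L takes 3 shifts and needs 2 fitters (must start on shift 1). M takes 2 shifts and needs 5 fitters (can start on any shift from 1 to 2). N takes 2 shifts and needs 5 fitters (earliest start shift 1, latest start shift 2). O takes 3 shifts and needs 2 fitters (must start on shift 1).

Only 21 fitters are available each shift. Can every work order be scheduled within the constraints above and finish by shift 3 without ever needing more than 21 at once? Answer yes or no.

yes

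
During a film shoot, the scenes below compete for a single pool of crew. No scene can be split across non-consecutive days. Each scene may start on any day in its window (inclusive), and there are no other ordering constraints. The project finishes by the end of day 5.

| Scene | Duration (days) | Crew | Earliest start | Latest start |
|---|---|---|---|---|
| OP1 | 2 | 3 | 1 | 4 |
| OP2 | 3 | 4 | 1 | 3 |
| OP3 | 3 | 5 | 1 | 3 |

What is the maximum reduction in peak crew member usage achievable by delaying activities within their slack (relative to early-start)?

Early-start peak: d1:12  d2:12  d3:9  d4:0  d5:0 ⇒ 12.
Leveled (OP1@1, OP2@1, OP3@3): d1:7  d2:7  d3:9  d4:5  d5:5 ⇒ 9.
Reduction 12 − 9 = 3.

3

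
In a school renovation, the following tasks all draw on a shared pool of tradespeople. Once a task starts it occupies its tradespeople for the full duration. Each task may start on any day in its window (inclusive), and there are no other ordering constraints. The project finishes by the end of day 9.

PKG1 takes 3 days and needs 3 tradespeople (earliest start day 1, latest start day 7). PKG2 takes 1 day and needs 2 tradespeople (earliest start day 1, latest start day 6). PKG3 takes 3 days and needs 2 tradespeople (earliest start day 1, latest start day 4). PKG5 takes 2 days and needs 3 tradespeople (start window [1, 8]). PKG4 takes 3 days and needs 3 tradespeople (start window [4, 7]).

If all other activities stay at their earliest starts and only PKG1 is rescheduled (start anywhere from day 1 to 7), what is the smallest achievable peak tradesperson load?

7

PKG1@1: d1:10  d2:8  d3:5  d4:3  d5:3  d6:3  d7:0  d8:0  d9:0 → peak 10
PKG1@2: d1:7  d2:8  d3:5  d4:6  d5:3  d6:3  d7:0  d8:0  d9:0 → peak 8
PKG1@3: d1:7  d2:5  d3:5  d4:6  d5:6  d6:3  d7:0  d8:0  d9:0 → peak 7
PKG1@4: d1:7  d2:5  d3:2  d4:6  d5:6  d6:6  d7:0  d8:0  d9:0 → peak 7
PKG1@5: d1:7  d2:5  d3:2  d4:3  d5:6  d6:6  d7:3  d8:0  d9:0 → peak 7
PKG1@6: d1:7  d2:5  d3:2  d4:3  d5:3  d6:6  d7:3  d8:3  d9:0 → peak 7
PKG1@7: d1:7  d2:5  d3:2  d4:3  d5:3  d6:3  d7:3  d8:3  d9:3 → peak 7
Best is PKG1@3, peak 7.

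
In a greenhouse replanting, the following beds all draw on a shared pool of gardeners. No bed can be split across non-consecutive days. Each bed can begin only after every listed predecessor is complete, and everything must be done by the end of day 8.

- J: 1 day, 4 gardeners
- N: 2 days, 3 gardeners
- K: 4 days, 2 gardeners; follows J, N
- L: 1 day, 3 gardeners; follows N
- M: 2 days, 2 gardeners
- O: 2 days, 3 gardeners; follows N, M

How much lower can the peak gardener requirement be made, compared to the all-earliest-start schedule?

Early-start peak: d1:9  d2:5  d3:8  d4:5  d5:2  d6:2  d7:0  d8:0 ⇒ 9.
Leveled (J@1, N@2, K@4, L@4, M@2, O@5): d1:4  d2:5  d3:5  d4:5  d5:5  d6:5  d7:2  d8:0 ⇒ 5.
Reduction 9 − 5 = 4.

4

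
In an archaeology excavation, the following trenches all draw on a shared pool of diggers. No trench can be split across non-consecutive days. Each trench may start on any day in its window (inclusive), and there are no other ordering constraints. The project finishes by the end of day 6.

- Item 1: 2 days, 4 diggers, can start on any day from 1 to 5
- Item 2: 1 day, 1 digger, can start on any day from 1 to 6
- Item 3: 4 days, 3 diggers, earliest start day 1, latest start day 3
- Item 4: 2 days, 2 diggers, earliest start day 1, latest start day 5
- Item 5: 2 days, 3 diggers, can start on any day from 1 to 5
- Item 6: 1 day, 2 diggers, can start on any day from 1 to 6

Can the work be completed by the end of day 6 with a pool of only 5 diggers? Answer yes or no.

no

Total digger-days = 33; over 6 days the average is 33/6 > 5, so some day must exceed 5.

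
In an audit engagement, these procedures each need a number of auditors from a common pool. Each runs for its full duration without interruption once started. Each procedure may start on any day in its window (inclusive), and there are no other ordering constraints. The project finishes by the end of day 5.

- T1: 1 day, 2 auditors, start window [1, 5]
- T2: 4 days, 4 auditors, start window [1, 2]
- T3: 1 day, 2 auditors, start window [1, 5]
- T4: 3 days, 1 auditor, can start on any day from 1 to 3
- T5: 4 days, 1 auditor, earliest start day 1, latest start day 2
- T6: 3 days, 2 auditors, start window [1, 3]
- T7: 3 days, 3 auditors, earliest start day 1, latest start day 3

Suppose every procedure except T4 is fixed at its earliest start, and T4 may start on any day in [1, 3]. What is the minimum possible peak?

14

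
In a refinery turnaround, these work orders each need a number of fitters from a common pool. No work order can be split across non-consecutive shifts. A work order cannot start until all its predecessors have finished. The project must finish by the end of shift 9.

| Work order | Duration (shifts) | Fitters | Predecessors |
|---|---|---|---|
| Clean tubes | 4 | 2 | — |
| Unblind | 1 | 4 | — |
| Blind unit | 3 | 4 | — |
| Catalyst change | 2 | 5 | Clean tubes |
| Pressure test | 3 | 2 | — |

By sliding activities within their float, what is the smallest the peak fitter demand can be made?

6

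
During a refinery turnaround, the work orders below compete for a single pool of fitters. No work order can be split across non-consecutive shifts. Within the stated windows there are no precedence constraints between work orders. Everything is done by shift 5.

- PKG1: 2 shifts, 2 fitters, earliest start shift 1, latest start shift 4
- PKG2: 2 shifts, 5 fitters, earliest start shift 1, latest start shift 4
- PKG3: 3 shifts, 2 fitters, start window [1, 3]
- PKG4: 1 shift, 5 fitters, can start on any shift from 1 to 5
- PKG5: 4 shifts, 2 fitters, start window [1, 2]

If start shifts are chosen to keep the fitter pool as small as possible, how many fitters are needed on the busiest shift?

7

Early-start (PKG1@1, PKG2@1, PKG3@1, PKG4@1, PKG5@1) gives peak 16: s1:16  s2:11  s3:4  s4:2  s5:0.
Shift PKG1→2, PKG2→4, PKG5→2.
Schedule PKG1@2, PKG2@4, PKG3@1, PKG4@1, PKG5@2: s1:7  s2:6  s3:6  s4:7  s5:7 — peak 7.
Total fitter-shifts = 33 over 5 shifts ⇒ peak ≥ ⌈33/5⌉ = 7, so 7 is optimal.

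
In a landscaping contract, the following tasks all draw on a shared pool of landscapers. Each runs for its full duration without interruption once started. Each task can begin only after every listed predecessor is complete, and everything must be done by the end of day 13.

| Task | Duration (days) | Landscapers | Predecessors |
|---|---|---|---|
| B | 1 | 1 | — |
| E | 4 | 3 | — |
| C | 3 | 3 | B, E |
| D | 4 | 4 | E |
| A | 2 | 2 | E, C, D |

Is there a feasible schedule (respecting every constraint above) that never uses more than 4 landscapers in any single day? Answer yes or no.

Schedule B@1, E@1, C@5, D@8, A@12: d1:4  d2:3  d3:3  d4:3  d5:3  d6:3  d7:3  d8:4  d9:4  d10:4  d11:4  d12:2  d13:2 — peak 4 ≤ 4.

yes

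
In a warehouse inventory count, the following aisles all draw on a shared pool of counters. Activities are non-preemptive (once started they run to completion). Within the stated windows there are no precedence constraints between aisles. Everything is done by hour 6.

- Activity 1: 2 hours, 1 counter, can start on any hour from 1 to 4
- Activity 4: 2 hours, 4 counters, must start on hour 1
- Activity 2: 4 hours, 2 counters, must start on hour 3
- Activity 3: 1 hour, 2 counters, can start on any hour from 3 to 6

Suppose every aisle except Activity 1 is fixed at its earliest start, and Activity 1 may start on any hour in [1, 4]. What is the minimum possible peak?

4

Activity 1@1: h1:5  h2:5  h3:4  h4:2  h5:2  h6:2 → peak 5
Activity 1@2: h1:4  h2:5  h3:5  h4:2  h5:2  h6:2 → peak 5
Activity 1@3: h1:4  h2:4  h3:5  h4:3  h5:2  h6:2 → peak 5
Activity 1@4: h1:4  h2:4  h3:4  h4:3  h5:3  h6:2 → peak 4
Best is Activity 1@4, peak 4.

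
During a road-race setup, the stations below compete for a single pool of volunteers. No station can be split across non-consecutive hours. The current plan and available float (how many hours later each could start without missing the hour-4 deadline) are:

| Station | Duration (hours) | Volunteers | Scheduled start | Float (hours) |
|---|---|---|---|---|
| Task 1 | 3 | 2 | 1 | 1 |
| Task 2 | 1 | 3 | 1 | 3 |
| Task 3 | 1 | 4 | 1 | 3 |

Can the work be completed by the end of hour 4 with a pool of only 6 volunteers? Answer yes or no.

Schedule Task 1@1, Task 2@1, Task 3@4: h1:5  h2:2  h3:2  h4:4 — peak 5 ≤ 6.

yes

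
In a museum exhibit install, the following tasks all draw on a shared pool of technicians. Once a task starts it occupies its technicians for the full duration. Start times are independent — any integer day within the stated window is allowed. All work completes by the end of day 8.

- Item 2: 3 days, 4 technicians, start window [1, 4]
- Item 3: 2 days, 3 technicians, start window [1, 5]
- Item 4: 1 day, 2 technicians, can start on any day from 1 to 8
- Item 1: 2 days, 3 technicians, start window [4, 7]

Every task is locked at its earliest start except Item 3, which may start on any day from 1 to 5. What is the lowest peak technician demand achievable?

Item 3@1: d1:9  d2:7  d3:4  d4:3  d5:3  d6:0  d7:0  d8:0 → peak 9
Item 3@2: d1:6  d2:7  d3:7  d4:3  d5:3  d6:0  d7:0  d8:0 → peak 7
Item 3@3: d1:6  d2:4  d3:7  d4:6  d5:3  d6:0  d7:0  d8:0 → peak 7
Item 3@4: d1:6  d2:4  d3:4  d4:6  d5:6  d6:0  d7:0  d8:0 → peak 6
Item 3@5: d1:6  d2:4  d3:4  d4:3  d5:6  d6:3  d7:0  d8:0 → peak 6
Best is Item 3@4, peak 6.

6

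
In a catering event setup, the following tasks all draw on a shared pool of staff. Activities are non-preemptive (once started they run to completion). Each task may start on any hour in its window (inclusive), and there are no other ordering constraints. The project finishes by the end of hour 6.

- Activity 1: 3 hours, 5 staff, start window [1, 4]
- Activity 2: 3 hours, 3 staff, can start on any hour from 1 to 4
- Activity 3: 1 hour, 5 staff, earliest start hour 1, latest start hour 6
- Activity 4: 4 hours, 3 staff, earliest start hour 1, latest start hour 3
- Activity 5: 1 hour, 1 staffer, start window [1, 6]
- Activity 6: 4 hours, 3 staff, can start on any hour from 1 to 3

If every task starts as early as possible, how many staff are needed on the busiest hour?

20

Early-start schedule: Activity 1@1, Activity 2@1, Activity 3@1, Activity 4@1, Activity 5@1, Activity 6@1.
Load per hour: hour 1: 20, hour 2: 14, hour 3: 14, hour 4: 6, hour 5: 0, hour 6: 0.
Peak is 20.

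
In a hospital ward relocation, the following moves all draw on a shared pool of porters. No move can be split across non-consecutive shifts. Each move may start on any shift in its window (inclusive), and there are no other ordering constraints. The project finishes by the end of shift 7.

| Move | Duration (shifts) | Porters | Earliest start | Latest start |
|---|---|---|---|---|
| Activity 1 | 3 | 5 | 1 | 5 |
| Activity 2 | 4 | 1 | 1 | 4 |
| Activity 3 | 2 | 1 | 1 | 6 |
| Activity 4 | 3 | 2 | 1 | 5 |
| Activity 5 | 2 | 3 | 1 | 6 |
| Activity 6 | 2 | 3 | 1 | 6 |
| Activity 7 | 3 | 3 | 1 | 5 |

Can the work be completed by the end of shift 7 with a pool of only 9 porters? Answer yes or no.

Schedule Activity 1@1, Activity 2@1, Activity 3@1, Activity 4@3, Activity 5@4, Activity 6@6, Activity 7@5: s1:7  s2:7  s3:8  s4:6  s5:8  s6:6  s7:6 — peak 8 ≤ 9.

yes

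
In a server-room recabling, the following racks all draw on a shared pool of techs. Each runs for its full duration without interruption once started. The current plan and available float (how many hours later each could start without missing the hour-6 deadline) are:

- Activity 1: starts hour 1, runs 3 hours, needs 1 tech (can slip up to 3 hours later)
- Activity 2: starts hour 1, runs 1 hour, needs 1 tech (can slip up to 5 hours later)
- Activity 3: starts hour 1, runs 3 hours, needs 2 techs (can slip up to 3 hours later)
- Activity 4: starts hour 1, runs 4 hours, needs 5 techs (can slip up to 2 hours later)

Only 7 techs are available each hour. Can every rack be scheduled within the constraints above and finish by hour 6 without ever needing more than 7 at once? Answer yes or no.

Schedule Activity 1@1, Activity 2@1, Activity 3@4, Activity 4@1: h1:7  h2:6  h3:6  h4:7  h5:2  h6:2 — peak 7 ≤ 7.

yes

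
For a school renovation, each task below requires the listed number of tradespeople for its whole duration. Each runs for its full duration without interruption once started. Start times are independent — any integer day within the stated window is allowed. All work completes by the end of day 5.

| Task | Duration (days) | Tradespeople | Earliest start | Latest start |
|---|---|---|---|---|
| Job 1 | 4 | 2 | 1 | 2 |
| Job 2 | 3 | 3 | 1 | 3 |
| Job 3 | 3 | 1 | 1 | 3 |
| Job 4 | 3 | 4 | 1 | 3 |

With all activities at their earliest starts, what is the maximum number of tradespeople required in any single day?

10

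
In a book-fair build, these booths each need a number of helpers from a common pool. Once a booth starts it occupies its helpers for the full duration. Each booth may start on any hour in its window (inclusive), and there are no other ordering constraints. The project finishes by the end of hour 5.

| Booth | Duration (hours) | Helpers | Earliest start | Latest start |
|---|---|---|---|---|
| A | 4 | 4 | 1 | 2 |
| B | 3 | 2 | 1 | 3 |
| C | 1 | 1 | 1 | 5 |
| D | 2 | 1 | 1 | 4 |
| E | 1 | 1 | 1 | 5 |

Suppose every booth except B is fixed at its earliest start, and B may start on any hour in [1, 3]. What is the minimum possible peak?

B@1: h1:9  h2:7  h3:6  h4:4  h5:0 → peak 9
B@2: h1:7  h2:7  h3:6  h4:6  h5:0 → peak 7
B@3: h1:7  h2:5  h3:6  h4:6  h5:2 → peak 7
Best is B@2, peak 7.

7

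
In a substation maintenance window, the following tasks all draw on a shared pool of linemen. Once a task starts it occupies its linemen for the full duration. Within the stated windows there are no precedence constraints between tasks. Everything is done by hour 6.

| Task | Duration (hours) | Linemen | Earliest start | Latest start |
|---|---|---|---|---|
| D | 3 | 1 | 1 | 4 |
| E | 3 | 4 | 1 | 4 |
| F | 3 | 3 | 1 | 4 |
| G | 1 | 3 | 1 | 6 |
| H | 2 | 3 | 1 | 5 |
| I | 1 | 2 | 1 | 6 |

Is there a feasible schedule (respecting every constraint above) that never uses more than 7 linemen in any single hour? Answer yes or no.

yes

Schedule D@1, E@1, F@4, G@4, H@5, I@1: h1:7  h2:5  h3:5  h4:6  h5:6  h6:6 — peak 7 ≤ 7.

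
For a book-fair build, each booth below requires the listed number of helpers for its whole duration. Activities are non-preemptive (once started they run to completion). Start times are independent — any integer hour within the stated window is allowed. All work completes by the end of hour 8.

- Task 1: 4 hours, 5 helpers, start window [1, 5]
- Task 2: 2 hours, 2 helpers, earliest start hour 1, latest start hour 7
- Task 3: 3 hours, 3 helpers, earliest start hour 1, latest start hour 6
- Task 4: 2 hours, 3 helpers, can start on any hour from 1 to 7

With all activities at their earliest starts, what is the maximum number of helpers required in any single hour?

13

Early-start schedule: Task 1@1, Task 2@1, Task 3@1, Task 4@1.
Load per hour: hour 1: 13, hour 2: 13, hour 3: 8, hour 4: 5, hour 5: 0, hour 6: 0, hour 7: 0, hour 8: 0.
Peak is 13.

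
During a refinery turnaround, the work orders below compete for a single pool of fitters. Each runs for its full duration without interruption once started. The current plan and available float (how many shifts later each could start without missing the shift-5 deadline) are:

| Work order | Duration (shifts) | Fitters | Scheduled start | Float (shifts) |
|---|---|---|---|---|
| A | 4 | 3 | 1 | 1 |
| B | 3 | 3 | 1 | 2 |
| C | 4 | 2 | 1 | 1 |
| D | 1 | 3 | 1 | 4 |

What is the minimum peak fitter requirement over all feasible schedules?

8

Early-start (A@1, B@1, C@1, D@1) gives peak 11: s1:11  s2:8  s3:8  s4:5  s5:0.
Shift D→4.
Schedule A@1, B@1, C@1, D@4: s1:8  s2:8  s3:8  s4:8  s5:0 — peak 8.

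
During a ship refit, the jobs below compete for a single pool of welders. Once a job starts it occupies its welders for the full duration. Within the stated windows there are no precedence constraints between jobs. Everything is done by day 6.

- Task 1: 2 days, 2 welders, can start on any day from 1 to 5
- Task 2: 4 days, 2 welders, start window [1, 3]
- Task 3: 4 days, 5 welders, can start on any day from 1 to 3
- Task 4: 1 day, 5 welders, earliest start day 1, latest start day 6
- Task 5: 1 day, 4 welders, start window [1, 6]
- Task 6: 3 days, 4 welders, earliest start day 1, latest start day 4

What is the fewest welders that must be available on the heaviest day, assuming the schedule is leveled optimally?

Early-start (Task 1@1, Task 2@1, Task 3@1, Task 4@1, Task 5@1, Task 6@1) gives peak 22: d1:22  d2:13  d3:11  d4:7  d5:0  d6:0.
Shift Task 4→5, Task 5→3, Task 6→4.
Schedule Task 1@1, Task 2@1, Task 3@1, Task 4@5, Task 5@3, Task 6@4: d1:9  d2:9  d3:11  d4:11  d5:9  d6:4 — peak 11.

11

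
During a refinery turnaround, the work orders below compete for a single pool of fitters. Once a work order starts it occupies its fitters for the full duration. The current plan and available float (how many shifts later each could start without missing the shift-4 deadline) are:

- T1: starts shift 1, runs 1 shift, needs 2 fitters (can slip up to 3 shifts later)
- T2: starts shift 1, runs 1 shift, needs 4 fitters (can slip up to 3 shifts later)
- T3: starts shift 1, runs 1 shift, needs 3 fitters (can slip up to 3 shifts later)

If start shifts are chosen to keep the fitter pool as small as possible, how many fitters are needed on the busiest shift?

Early-start (T1@1, T2@1, T3@1) gives peak 9: s1:9  s2:0  s3:0  s4:0.
Shift T2→2, T3→3.
Schedule T1@1, T2@2, T3@3: s1:2  s2:4  s3:3  s4:0 — peak 4.

4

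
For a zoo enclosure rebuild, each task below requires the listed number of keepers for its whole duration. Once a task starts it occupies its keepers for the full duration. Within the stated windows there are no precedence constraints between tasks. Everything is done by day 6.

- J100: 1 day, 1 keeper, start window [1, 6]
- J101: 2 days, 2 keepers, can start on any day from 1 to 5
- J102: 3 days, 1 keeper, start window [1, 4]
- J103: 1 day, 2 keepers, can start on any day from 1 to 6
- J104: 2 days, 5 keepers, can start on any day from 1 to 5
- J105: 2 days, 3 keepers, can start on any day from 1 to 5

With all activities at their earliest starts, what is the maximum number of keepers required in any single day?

Early-start schedule: J100@1, J101@1, J102@1, J103@1, J104@1, J105@1.
Load per day: day 1: 14, day 2: 11, day 3: 1, day 4: 0, day 5: 0, day 6: 0.
Peak is 14.

14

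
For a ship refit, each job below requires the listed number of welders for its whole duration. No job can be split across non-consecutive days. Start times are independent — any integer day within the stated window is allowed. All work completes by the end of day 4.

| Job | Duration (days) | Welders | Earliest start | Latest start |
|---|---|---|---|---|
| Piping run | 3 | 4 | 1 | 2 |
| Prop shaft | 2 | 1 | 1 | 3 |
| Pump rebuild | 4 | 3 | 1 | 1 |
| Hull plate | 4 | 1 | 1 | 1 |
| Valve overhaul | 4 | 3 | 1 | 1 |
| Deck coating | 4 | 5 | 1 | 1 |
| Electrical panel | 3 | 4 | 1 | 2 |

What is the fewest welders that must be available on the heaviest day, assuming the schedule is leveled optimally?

Schedule Piping run@1, Prop shaft@1, Pump rebuild@1, Hull plate@1, Valve overhaul@1, Deck coating@1, Electrical panel@1: d1:21  d2:21  d3:20  d4:12 — peak 21.
No arrangement of the 12 feasible schedules does better.

21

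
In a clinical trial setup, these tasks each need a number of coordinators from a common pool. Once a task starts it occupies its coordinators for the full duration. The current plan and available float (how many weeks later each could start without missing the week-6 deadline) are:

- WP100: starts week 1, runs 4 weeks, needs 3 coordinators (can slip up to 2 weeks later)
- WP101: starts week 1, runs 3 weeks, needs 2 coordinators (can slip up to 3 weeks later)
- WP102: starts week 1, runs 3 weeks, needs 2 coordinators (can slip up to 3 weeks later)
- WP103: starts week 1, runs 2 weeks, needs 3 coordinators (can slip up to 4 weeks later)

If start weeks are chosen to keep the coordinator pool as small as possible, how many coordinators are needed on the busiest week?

Early-start (WP100@1, WP101@1, WP102@1, WP103@1) gives peak 10: w1:10  w2:10  w3:7  w4:3  w5:0  w6:0.
Shift WP102→4, WP103→5.
Schedule WP100@1, WP101@1, WP102@4, WP103@5: w1:5  w2:5  w3:5  w4:5  w5:5  w6:5 — peak 5.
Total coordinator-weeks = 30 over 6 weeks ⇒ peak ≥ ⌈30/6⌉ = 5, so 5 is optimal.

5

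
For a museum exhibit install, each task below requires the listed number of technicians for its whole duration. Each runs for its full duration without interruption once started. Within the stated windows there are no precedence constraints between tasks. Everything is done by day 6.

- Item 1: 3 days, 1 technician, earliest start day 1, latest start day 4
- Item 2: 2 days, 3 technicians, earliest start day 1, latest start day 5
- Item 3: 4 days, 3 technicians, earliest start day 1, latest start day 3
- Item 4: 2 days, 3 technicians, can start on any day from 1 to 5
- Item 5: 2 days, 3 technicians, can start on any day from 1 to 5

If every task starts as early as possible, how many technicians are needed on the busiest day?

13

Early-start schedule: Item 1@1, Item 2@1, Item 3@1, Item 4@1, Item 5@1.
Load per day: day 1: 13, day 2: 13, day 3: 4, day 4: 3, day 5: 0, day 6: 0.
Peak is 13.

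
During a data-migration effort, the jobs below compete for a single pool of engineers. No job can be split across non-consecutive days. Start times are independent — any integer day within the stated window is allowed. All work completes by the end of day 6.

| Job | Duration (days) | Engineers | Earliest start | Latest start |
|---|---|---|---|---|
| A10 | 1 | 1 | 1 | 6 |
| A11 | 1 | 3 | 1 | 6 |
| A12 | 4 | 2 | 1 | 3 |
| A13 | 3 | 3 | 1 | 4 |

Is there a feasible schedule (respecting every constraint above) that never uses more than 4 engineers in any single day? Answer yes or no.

The minimum achievable peak is 5; 4 < 5, so no feasible schedule stays within the cap.

no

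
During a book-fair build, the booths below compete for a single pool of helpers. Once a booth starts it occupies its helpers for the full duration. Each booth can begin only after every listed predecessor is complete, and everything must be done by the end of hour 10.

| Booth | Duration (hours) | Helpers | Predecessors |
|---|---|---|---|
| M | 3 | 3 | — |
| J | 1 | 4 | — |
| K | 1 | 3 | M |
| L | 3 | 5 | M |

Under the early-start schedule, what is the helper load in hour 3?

At early start, hour 3 has: M.
Demand: 3 = 3.

3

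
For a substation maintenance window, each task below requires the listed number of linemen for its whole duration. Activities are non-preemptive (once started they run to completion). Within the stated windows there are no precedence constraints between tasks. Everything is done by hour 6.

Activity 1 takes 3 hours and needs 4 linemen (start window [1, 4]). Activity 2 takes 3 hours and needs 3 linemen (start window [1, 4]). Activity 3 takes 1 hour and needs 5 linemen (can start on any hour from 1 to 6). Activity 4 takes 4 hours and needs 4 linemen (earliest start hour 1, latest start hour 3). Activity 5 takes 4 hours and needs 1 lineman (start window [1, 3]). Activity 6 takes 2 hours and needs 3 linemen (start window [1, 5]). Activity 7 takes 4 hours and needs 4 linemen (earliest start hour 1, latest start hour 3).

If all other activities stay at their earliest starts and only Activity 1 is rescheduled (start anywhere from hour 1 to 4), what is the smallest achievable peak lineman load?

20

Activity 1@1: h1:24  h2:19  h3:16  h4:9  h5:0  h6:0 → peak 24
Activity 1@2: h1:20  h2:19  h3:16  h4:13  h5:0  h6:0 → peak 20
Activity 1@3: h1:20  h2:15  h3:16  h4:13  h5:4  h6:0 → peak 20
Activity 1@4: h1:20  h2:15  h3:12  h4:13  h5:4  h6:4 → peak 20
Best is Activity 1@2, peak 20.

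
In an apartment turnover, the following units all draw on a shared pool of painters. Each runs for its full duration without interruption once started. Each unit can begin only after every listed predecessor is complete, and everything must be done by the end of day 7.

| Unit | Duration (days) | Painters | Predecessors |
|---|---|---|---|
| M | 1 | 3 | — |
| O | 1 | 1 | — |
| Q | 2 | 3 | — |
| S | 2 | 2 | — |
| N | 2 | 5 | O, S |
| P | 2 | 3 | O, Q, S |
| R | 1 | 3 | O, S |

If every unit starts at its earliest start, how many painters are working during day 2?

At early start, day 2 has: Q, S.
Demand: 3 + 2 = 5.

5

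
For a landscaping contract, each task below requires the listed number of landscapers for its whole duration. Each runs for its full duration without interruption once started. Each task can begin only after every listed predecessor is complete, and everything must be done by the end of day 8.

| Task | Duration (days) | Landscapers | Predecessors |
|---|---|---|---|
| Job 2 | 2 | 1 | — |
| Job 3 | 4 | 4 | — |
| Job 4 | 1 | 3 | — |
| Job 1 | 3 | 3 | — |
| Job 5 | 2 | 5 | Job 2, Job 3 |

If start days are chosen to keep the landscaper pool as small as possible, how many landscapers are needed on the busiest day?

7

Early-start (Job 2@1, Job 3@1, Job 4@1, Job 1@1, Job 5@5) gives peak 11: d1:11  d2:8  d3:7  d4:4  d5:5  d6:5  d7:0  d8:0.
Shift Job 4→3, Job 1→4, Job 5→7.
Schedule Job 2@1, Job 3@1, Job 4@3, Job 1@4, Job 5@7: d1:5  d2:5  d3:7  d4:7  d5:3  d6:3  d7:5  d8:5 — peak 7.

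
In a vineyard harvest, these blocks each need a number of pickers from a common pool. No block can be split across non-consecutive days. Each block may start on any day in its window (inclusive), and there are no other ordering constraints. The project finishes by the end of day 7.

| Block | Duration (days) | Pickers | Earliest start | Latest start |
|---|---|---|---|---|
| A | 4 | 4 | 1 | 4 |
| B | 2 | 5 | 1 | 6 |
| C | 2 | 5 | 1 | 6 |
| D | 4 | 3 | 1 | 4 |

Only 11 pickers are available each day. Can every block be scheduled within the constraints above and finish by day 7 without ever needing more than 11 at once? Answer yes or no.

yes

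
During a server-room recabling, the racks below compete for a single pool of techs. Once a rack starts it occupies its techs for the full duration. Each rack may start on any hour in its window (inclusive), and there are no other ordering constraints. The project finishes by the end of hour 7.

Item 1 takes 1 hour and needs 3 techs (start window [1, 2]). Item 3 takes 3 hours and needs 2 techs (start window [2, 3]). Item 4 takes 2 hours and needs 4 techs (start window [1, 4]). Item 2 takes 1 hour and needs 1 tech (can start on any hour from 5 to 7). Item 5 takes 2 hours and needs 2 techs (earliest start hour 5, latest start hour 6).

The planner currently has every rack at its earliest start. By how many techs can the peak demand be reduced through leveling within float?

Early-start peak: h1:7  h2:6  h3:2  h4:2  h5:3  h6:2  h7:0 ⇒ 7.
Leveled (Item 1@1, Item 3@2, Item 4@2, Item 2@5, Item 5@5): h1:3  h2:6  h3:6  h4:2  h5:3  h6:2  h7:0 ⇒ 6.
Reduction 7 − 6 = 1.

1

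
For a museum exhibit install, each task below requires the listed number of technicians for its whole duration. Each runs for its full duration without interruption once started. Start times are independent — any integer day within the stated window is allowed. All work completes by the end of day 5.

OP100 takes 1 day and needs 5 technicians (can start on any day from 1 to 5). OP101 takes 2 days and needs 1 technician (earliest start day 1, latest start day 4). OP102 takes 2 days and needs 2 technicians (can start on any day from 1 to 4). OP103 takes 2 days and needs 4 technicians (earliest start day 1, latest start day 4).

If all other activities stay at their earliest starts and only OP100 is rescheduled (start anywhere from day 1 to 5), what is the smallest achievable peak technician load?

7

OP100@1: d1:12  d2:7  d3:0  d4:0  d5:0 → peak 12
OP100@2: d1:7  d2:12  d3:0  d4:0  d5:0 → peak 12
OP100@3: d1:7  d2:7  d3:5  d4:0  d5:0 → peak 7
OP100@4: d1:7  d2:7  d3:0  d4:5  d5:0 → peak 7
OP100@5: d1:7  d2:7  d3:0  d4:0  d5:5 → peak 7
Best is OP100@3, peak 7.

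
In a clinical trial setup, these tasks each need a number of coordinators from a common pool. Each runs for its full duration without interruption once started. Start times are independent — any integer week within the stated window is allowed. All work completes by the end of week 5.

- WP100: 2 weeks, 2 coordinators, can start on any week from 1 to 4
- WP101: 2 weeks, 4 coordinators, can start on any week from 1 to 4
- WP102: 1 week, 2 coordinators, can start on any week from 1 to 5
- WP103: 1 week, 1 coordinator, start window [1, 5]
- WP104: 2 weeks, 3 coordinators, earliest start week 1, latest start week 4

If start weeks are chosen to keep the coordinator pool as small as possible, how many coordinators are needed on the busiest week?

5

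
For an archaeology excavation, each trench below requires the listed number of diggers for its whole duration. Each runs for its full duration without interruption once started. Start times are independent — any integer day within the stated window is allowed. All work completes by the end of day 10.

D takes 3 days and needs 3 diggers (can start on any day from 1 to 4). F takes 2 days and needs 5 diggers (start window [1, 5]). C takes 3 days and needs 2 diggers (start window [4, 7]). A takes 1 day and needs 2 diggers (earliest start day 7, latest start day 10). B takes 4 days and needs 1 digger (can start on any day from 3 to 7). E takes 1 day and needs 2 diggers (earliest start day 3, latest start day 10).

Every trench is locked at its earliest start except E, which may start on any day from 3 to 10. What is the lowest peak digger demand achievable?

E@3: d1:8  d2:8  d3:6  d4:3  d5:3  d6:3  d7:2  d8:0  d9:0  d10:0 → peak 8
E@4: d1:8  d2:8  d3:4  d4:5  d5:3  d6:3  d7:2  d8:0  d9:0  d10:0 → peak 8
E@5: d1:8  d2:8  d3:4  d4:3  d5:5  d6:3  d7:2  d8:0  d9:0  d10:0 → peak 8
E@6: d1:8  d2:8  d3:4  d4:3  d5:3  d6:5  d7:2  d8:0  d9:0  d10:0 → peak 8
E@7: d1:8  d2:8  d3:4  d4:3  d5:3  d6:3  d7:4  d8:0  d9:0  d10:0 → peak 8
E@8: d1:8  d2:8  d3:4  d4:3  d5:3  d6:3  d7:2  d8:2  d9:0  d10:0 → peak 8
E@9: d1:8  d2:8  d3:4  d4:3  d5:3  d6:3  d7:2  d8:0  d9:2  d10:0 → peak 8
E@10: d1:8  d2:8  d3:4  d4:3  d5:3  d6:3  d7:2  d8:0  d9:0  d10:2 → peak 8
Best is E@3, peak 8.

8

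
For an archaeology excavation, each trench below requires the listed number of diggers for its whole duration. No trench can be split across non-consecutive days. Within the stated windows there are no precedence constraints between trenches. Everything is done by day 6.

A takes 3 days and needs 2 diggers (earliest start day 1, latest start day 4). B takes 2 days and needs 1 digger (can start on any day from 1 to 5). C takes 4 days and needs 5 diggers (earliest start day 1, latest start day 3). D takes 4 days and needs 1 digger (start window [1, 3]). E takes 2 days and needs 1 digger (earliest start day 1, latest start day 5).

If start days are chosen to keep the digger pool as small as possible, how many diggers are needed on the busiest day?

Early-start (A@1, B@1, C@1, D@1, E@1) gives peak 10: d1:10  d2:10  d3:8  d4:6  d5:0  d6:0.
Shift D→3, E→4.
Schedule A@1, B@1, C@1, D@3, E@4: d1:8  d2:8  d3:8  d4:7  d5:2  d6:1 — peak 8.

8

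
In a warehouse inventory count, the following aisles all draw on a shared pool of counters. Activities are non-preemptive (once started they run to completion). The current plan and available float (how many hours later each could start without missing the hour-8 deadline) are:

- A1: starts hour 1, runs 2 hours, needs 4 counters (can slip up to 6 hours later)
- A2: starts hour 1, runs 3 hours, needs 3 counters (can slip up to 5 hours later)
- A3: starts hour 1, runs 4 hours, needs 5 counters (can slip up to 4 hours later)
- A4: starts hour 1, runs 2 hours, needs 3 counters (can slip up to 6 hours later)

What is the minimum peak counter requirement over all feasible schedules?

Early-start (A1@1, A2@1, A3@1, A4@1) gives peak 15: h1:15  h2:15  h3:8  h4:5  h5:0  h6:0  h7:0  h8:0.
Shift A3→5, A4→3.
Schedule A1@1, A2@1, A3@5, A4@3: h1:7  h2:7  h3:6  h4:3  h5:5  h6:5  h7:5  h8:5 — peak 7.

7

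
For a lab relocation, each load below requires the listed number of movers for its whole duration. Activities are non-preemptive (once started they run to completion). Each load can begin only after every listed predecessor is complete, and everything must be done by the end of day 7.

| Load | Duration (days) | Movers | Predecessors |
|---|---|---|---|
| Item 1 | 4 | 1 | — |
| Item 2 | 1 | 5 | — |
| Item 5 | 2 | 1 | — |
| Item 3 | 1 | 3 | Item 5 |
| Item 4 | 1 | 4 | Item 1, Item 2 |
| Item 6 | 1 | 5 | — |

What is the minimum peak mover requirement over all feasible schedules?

Early-start (Item 1@1, Item 2@1, Item 5@1, Item 3@3, Item 4@5, Item 6@1) gives peak 12: d1:12  d2:2  d3:4  d4:1  d5:4  d6:0  d7:0.
Shift Item 2→5, Item 4→6, Item 6→7.
Schedule Item 1@1, Item 2@5, Item 5@1, Item 3@3, Item 4@6, Item 6@7: d1:2  d2:2  d3:4  d4:1  d5:5  d6:4  d7:5 — peak 5.

5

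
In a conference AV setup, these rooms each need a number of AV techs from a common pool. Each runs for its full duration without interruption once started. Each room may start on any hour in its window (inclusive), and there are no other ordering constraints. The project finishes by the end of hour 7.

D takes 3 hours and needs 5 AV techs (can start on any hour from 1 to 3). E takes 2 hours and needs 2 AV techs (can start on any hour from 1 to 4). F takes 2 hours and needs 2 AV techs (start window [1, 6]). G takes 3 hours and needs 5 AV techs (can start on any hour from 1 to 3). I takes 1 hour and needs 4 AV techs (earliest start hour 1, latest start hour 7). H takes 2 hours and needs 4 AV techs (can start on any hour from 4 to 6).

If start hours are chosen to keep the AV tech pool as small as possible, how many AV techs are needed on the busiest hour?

10

Early-start (D@1, E@1, F@1, G@1, I@1, H@4) gives peak 18: h1:18  h2:14  h3:10  h4:4  h5:4  h6:0  h7:0.
Shift G→3, I→4, H→5.
Schedule D@1, E@1, F@1, G@3, I@4, H@5: h1:9  h2:9  h3:10  h4:9  h5:9  h6:4  h7:0 — peak 10.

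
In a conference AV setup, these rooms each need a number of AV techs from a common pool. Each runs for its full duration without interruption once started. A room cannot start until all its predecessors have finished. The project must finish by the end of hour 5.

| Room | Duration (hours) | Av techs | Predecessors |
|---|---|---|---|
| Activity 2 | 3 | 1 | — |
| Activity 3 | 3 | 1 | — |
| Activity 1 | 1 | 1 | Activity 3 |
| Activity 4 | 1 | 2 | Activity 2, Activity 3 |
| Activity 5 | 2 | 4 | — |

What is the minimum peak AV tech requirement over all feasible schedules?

6

Schedule Activity 2@1, Activity 3@1, Activity 1@4, Activity 4@4, Activity 5@1: h1:6  h2:6  h3:2  h4:3  h5:0 — peak 6.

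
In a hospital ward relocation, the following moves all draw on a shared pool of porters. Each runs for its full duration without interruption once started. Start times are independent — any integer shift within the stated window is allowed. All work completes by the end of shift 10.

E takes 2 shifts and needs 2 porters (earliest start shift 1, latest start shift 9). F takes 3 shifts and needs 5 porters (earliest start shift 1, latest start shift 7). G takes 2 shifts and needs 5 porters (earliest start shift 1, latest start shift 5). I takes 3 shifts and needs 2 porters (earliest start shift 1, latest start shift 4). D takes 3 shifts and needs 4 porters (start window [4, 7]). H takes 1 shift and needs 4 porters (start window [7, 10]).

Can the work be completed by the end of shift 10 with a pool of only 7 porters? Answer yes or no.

Schedule E@1, F@1, G@4, I@3, D@6, H@9: s1:7  s2:7  s3:7  s4:7  s5:7  s6:4  s7:4  s8:4  s9:4  s10:0 — peak 7 ≤ 7.

yes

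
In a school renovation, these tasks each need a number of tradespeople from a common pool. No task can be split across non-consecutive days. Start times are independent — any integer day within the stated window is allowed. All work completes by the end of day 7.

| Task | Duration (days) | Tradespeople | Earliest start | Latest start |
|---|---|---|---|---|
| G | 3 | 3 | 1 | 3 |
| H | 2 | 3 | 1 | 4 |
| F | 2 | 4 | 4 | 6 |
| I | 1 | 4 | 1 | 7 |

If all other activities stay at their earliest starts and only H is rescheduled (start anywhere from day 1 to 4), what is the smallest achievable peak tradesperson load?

7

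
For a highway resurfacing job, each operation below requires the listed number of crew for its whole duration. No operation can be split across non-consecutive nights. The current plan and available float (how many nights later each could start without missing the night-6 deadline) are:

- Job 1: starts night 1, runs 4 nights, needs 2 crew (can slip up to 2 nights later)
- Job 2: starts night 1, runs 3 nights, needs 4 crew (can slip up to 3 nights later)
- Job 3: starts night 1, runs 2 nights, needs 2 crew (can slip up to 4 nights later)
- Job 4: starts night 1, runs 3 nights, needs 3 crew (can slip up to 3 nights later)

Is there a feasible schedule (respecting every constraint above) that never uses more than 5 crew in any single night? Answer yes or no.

Total crew member-nights = 33; over 6 nights the average is 33/6 > 5, so some night must exceed 5.

no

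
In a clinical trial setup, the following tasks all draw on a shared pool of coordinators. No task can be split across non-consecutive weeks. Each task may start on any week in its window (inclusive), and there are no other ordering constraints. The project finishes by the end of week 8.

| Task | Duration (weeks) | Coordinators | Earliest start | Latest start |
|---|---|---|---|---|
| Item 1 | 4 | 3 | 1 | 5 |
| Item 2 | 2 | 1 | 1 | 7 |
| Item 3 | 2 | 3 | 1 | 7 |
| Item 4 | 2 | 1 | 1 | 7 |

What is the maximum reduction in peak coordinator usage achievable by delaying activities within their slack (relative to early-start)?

5

Early-start peak: w1:8  w2:8  w3:3  w4:3  w5:0  w6:0  w7:0  w8:0 ⇒ 8.
Leveled (Item 1@1, Item 2@5, Item 3@7, Item 4@5): w1:3  w2:3  w3:3  w4:3  w5:2  w6:2  w7:3  w8:3 ⇒ 3.
Reduction 8 − 3 = 5.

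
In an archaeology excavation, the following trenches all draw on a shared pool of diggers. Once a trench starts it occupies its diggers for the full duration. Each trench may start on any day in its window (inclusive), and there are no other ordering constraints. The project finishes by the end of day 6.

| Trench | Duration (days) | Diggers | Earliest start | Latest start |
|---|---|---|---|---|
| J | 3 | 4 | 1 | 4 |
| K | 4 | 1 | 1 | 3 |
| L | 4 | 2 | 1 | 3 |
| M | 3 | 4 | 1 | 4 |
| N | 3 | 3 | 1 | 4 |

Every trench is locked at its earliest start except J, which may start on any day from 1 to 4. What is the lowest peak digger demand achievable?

J@1: d1:14  d2:14  d3:14  d4:3  d5:0  d6:0 → peak 14
J@2: d1:10  d2:14  d3:14  d4:7  d5:0  d6:0 → peak 14
J@3: d1:10  d2:10  d3:14  d4:7  d5:4  d6:0 → peak 14
J@4: d1:10  d2:10  d3:10  d4:7  d5:4  d6:4 → peak 10
Best is J@4, peak 10.

10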